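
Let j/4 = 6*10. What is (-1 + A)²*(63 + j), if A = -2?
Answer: 2727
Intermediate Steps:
j = 240 (j = 4*(6*10) = 4*60 = 240)
(-1 + A)²*(63 + j) = (-1 - 2)²*(63 + 240) = (-3)²*303 = 9*303 = 2727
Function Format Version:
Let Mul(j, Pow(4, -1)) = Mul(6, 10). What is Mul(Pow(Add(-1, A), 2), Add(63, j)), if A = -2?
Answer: 2727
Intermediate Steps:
j = 240 (j = Mul(4, Mul(6, 10)) = Mul(4, 60) = 240)
Mul(Pow(Add(-1, A), 2), Add(63, j)) = Mul(Pow(Add(-1, -2), 2), Add(63, 240)) = Mul(Pow(-3, 2), 303) = Mul(9, 303) = 2727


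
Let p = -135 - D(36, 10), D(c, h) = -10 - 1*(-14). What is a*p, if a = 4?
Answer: -556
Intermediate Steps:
D(c, h) = 4 (D(c, h) = -10 + 14 = 4)
p = -139 (p = -135 - 1*4 = -135 - 4 = -139)
a*p = 4*(-139) = -556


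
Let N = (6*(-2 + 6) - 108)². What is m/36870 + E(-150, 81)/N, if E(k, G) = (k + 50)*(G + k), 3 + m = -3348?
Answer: 3204977/3613260 ≈ 0.88700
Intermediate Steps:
m = -3351 (m = -3 - 3348 = -3351)
E(k, G) = (50 + k)*(G + k)
N = 7056 (N = (6*4 - 108)² = (24 - 108)² = (-84)² = 7056)
m/36870 + E(-150, 81)/N = -3351/36870 + ((-150)² + 50*81 + 50*(-150) + 81*(-150))/7056 = -3351*1/36870 + (22500 + 4050 - 7500 - 12150)*(1/7056) = -1117/12290 + 6900*(1/7056) = -1117/12290 + 575/588 = 3204977/3613260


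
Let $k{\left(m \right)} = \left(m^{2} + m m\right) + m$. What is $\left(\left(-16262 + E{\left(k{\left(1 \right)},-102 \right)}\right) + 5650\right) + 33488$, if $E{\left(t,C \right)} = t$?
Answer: $22879$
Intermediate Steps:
$k{\left(m \right)} = m + 2 m^{2}$ ($k{\left(m \right)} = \left(m^{2} + m^{2}\right) + m = 2 m^{2} + m = m + 2 m^{2}$)
$\left(\left(-16262 + E{\left(k{\left(1 \right)},-102 \right)}\right) + 5650\right) + 33488 = \left(\left(-16262 + 1 \left(1 + 2 \cdot 1\right)\right) + 5650\right) + 33488 = \left(\left(-16262 + 1 \left(1 + 2\right)\right) + 5650\right) + 33488 = \left(\left(-16262 + 1 \cdot 3\right) + 5650\right) + 33488 = \left(\left(-16262 + 3\right) + 5650\right) + 33488 = \left(-16259 + 5650\right) + 33488 = -10609 + 33488 = 22879$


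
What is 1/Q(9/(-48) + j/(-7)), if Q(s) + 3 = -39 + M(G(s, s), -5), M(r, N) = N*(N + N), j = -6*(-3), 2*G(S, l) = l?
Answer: ⅛ ≈ 0.12500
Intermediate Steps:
G(S, l) = l/2
j = 18 (j = -3*(-6) = 18)
M(r, N) = 2*N² (M(r, N) = N*(2*N) = 2*N²)
Q(s) = 8 (Q(s) = -3 + (-39 + 2*(-5)²) = -3 + (-39 + 2*25) = -3 + (-39 + 50) = -3 + 11 = 8)
1/Q(9/(-48) + j/(-7)) = 1/8 = ⅛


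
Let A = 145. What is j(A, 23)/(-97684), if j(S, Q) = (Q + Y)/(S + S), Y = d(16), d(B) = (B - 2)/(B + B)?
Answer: -75/90650752 ≈ -8.2735e-7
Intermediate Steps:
d(B) = (-2 + B)/(2*B) (d(B) = (-2 + B)/((2*B)) = (-2 + B)*(1/(2*B)) = (-2 + B)/(2*B))
Y = 7/16 (Y = (1/2)*(-2 + 16)/16 = (1/2)*(1/16)*14 = 7/16 ≈ 0.43750)
j(S, Q) = (7/16 + Q)/(2*S) (j(S, Q) = (Q + 7/16)/(S + S) = (7/16 + Q)/((2*S)) = (7/16 + Q)*(1/(2*S)) = (7/16 + Q)/(2*S))
j(A, 23)/(-97684) = ((1/32)*(7 + 16*23)/145)/(-97684) = ((1/32)*(1/145)*(7 + 368))*(-1/97684) = ((1/32)*(1/145)*375)*(-1/97684) = (75/928)*(-1/97684) = -75/90650752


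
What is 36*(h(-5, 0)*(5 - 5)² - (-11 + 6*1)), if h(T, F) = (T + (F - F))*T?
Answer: 180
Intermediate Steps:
h(T, F) = T² (h(T, F) = (T + 0)*T = T*T = T²)
36*(h(-5, 0)*(5 - 5)² - (-11 + 6*1)) = 36*((-5)²*(5 - 5)² - (-11 + 6*1)) = 36*(25*0² - (-11 + 6)) = 36*(25*0 - 1*(-5)) = 36*(0 + 5) = 36*5 = 180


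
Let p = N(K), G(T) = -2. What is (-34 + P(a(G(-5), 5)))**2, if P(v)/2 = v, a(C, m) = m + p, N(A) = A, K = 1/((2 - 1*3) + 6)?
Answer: 13924/25 ≈ 556.96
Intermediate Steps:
K = 1/5 (K = 1/((2 - 3) + 6) = 1/(-1 + 6) = 1/5 ≈ 0.20000)
p = 1/5 ≈ 0.20000
a(C, m) = 1/5 + m (a(C, m) = m + 1/5 = 1/5 + m)
P(v) = 2*v
(-34 + P(a(G(-5), 5)))**2 = (-34 + 2*(1/5 + 5))**2 = (-34 + 2*(26/5))**2 = (-34 + 52/5)**2 = (-118/5)**2 = 13924/25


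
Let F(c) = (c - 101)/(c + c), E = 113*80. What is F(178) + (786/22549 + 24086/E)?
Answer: 26446807593/9071011720 ≈ 2.9155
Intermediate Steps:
E = 9040
F(c) = (-101 + c)/(2*c) (F(c) = (-101 + c)/((2*c)) = (-101 + c)*(1/(2*c)) = (-101 + c)/(2*c))
F(178) + (786/22549 + 24086/E) = (½)*(-101 + 178)/178 + (786/22549 + 24086/9040) = (½)*(1/178)*77 + (786*(1/22549) + 24086*(1/9040)) = 77/356 + (786/22549 + 12043/4520) = 77/356 + 275110327/101921480 = 26446807593/9071011720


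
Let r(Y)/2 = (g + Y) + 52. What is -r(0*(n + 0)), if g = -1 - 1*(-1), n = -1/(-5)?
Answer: -104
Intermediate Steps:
n = ⅕ (n = -1*(-⅕) = ⅕ ≈ 0.20000)
g = 0 (g = -1 + 1 = 0)
r(Y) = 104 + 2*Y (r(Y) = 2*((0 + Y) + 52) = 2*(Y + 52) = 2*(52 + Y) = 104 + 2*Y)
-r(0*(n + 0)) = -(104 + 2*(0*(⅕ + 0))) = -(104 + 2*(0*(⅕))) = -(104 + 2*0) = -(104 + 0) = -1*104 = -104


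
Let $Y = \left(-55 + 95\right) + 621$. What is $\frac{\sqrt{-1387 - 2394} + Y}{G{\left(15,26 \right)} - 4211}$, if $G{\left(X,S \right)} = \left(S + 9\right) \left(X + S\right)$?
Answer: $- \frac{661}{2776} - \frac{i \sqrt{3781}}{2776} \approx -0.23811 - 0.022151 i$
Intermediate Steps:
$G{\left(X,S \right)} = \left(9 + S\right) \left(S + X\right)$
$Y = 661$ ($Y = 40 + 621 = 661$)
$\frac{\sqrt{-1387 - 2394} + Y}{G{\left(15,26 \right)} - 4211} = \frac{\sqrt{-1387 - 2394} + 661}{\left(26^{2} + 9 \cdot 26 + 9 \cdot 15 + 26 \cdot 15\right) - 4211} = \frac{\sqrt{-3781} + 661}{\left(676 + 234 + 135 + 390\right) - 4211} = \frac{i \sqrt{3781} + 661}{1435 - 4211} = \frac{661 + i \sqrt{3781}}{-2776} = \left(661 + i \sqrt{3781}\right) \left(- \frac{1}{2776}\right) = - \frac{661}{2776} - \frac{i \sqrt{3781}}{2776}$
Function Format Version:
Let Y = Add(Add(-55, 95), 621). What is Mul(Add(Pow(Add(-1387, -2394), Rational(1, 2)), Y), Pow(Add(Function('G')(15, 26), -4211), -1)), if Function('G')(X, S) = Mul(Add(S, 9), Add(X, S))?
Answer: Add(Rational(-661, 2776), Mul(Rational(-1, 2776), I, Pow(3781, Rational(1, 2)))) ≈ Add(-0.23811, Mul(-0.022151, I))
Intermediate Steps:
Function('G')(X, S) = Mul(Add(9, S), Add(S, X))
Y = 661 (Y = Add(40, 621) = 661)
Mul(Add(Pow(Add(-1387, -2394), Rational(1, 2)), Y), Pow(Add(Function('G')(15, 26), -4211), -1)) = Mul(Add(Pow(Add(-1387, -2394), Rational(1, 2)), 661), Pow(Add(Add(Pow(26, 2), Mul(9, 26), Mul(9, 15), Mul(26, 15)), -4211), -1)) = Mul(Add(Pow(-3781, Rational(1, 2)), 661), Pow(Add(Add(676, 234, 135, 390), -4211), -1)) = Mul(Add(Mul(I, Pow(3781, Rational(1, 2))), 661), Pow(Add(1435, -4211), -1)) = Mul(Add(661, Mul(I, Pow(3781, Rational(1, 2)))), Pow(-2776, -1)) = Mul(Add(661, Mul(I, Pow(3781, Rational(1, 2)))), Rational(-1, 2776)) = Add(Rational(-661, 2776), Mul(Rational(-1, 2776), I, Pow(3781, Rational(1, 2))))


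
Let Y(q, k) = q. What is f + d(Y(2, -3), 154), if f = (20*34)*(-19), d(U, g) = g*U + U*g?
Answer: -12304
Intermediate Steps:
d(U, g) = 2*U*g (d(U, g) = U*g + U*g = 2*U*g)
f = -12920 (f = 680*(-19) = -12920)
f + d(Y(2, -3), 154) = -12920 + 2*2*154 = -12920 + 616 = -12304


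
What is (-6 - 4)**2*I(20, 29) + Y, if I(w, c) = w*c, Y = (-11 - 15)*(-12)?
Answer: 58312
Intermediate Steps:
Y = 312 (Y = -26*(-12) = 312)
I(w, c) = c*w
(-6 - 4)**2*I(20, 29) + Y = (-6 - 4)**2*(29*20) + 312 = (-10)**2*580 + 312 = 100*580 + 312 = 58000 + 312 = 58312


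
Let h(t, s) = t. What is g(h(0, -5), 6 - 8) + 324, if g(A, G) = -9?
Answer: 315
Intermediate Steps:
g(h(0, -5), 6 - 8) + 324 = -9 + 324 = 315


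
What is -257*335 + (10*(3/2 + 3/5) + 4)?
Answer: -86070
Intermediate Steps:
-257*335 + (10*(3/2 + 3/5) + 4) = -86095 + (10*(3*(½) + 3*(⅕)) + 4) = -86095 + (10*(3/2 + ⅗) + 4) = -86095 + (10*(21/10) + 4) = -86095 + (21 + 4) = -86095 + 25 = -86070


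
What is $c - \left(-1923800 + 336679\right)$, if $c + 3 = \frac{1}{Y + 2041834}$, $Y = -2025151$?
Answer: $\frac{26477889595}{16683} \approx 1.5871 \cdot 10^{6}$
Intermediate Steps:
$c = - \frac{50048}{16683}$ ($c = -3 + \frac{1}{-2025151 + 2041834} = -3 + \frac{1}{16683} = - \frac{50048}{16683} \approx -2.9999$)
$c - \left(-1923800 + 336679\right) = - \frac{50048}{16683} - \left(-1923800 + 336679\right) = - \frac{50048}{16683} - -1587121 = - \frac{50048}{16683} + 1587121 = \frac{26477889595}{16683}$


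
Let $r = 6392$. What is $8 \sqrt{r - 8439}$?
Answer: $8 i \sqrt{2047} \approx 361.95 i$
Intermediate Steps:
$8 \sqrt{r - 8439} = 8 \sqrt{6392 - 8439} = 8 \sqrt{-2047} = 8 i \sqrt{2047}$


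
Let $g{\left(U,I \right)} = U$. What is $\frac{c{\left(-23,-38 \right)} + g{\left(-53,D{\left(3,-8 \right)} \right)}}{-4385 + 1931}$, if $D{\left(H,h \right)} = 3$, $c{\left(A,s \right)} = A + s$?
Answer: $\frac{19}{409} \approx 0.046455$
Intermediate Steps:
$\frac{c{\left(-23,-38 \right)} + g{\left(-53,D{\left(3,-8 \right)} \right)}}{-4385 + 1931} = \frac{\left(-23 - 38\right) - 53}{-4385 + 1931} = \frac{-61 - 53}{-2454} = \left(-114\right) \left(- \frac{1}{2454}\right) = \frac{19}{409}$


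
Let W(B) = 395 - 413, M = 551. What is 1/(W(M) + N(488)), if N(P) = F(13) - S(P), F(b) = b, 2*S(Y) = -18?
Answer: ¼ ≈ 0.25000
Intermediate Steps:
S(Y) = -9 (S(Y) = (½)*(-18) = -9)
W(B) = -18
N(P) = 22 (N(P) = 13 - 1*(-9) = 13 + 9 = 22)
1/(W(M) + N(488)) = 1/(-18 + 22) = 1/4 = ¼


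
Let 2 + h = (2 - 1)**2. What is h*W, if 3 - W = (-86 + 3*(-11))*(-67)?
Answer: 7970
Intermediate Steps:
W = -7970 (W = 3 - (-86 + 3*(-11))*(-67) = 3 - (-86 - 33)*(-67) = 3 - (-119)*(-67) = 3 - 1*7973 = 3 - 7973 = -7970)
h = -1 (h = -2 + (2 - 1)**2 = -2 + 1**2 = -2 + 1 = -1)
h*W = -1*(-7970) = 7970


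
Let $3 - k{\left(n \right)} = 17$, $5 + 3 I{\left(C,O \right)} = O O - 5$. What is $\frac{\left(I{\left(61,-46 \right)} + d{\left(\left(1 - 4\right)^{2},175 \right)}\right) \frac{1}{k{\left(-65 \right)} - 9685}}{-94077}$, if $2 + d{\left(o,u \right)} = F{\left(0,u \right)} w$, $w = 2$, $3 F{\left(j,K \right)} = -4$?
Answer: $\frac{2092}{2737358469} \approx 7.6424 \cdot 10^{-7}$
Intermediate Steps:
$F{\left(j,K \right)} = - \frac{4}{3}$ ($F{\left(j,K \right)} = \frac{1}{3} \left(-4\right) = - \frac{4}{3}$)
$I{\left(C,O \right)} = - \frac{10}{3} + \frac{O^{2}}{3}$ ($I{\left(C,O \right)} = - \frac{5}{3} + \frac{O O - 5}{3} = - \frac{5}{3} + \frac{O^{2} - 5}{3} = - \frac{5}{3} + \frac{-5 + O^{2}}{3} = - \frac{5}{3} + \left(- \frac{5}{3} + \frac{O^{2}}{3}\right) = - \frac{10}{3} + \frac{O^{2}}{3}$)
$k{\left(n \right)} = -14$ ($k{\left(n \right)} = 3 - 17 = -14$)
$d{\left(o,u \right)} = - \frac{14}{3}$ ($d{\left(o,u \right)} = -2 - \frac{8}{3} = - \frac{14}{3}$)
$\frac{\left(I{\left(61,-46 \right)} + d{\left(\left(1 - 4\right)^{2},175 \right)}\right) \frac{1}{k{\left(-65 \right)} - 9685}}{-94077} = \frac{\left(\left(- \frac{10}{3} + \frac{\left(-46\right)^{2}}{3}\right) - \frac{14}{3}\right) \frac{1}{-14 - 9685}}{-94077} = \frac{\left(- \frac{10}{3} + \frac{1}{3} \cdot 2116\right) - \frac{14}{3}}{-9699} \left(- \frac{1}{94077}\right) = \left(\left(- \frac{10}{3} + \frac{2116}{3}\right) - \frac{14}{3}\right) \left(- \frac{1}{9699}\right) \left(- \frac{1}{94077}\right) = \left(702 - \frac{14}{3}\right) \left(- \frac{1}{9699}\right) \left(- \frac{1}{94077}\right) = \frac{2092}{3} \left(- \frac{1}{9699}\right) \left(- \frac{1}{94077}\right) = \left(- \frac{2092}{29097}\right) \left(- \frac{1}{94077}\right) = \frac{2092}{2737358469}$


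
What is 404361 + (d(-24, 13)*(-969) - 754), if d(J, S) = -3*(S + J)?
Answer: 371630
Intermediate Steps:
d(J, S) = -3*J - 3*S (d(J, S) = -3*(J + S) = -3*J - 3*S)
404361 + (d(-24, 13)*(-969) - 754) = 404361 + ((-3*(-24) - 3*13)*(-969) - 754) = 404361 + ((72 - 39)*(-969) - 754) = 404361 + (33*(-969) - 754) = 404361 + (-31977 - 754) = 404361 - 32731 = 371630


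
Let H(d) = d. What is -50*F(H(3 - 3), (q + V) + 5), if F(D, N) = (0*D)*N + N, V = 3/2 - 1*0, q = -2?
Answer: -225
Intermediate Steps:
V = 3/2 (V = 3*(½) + 0 = 3/2 + 0 = 3/2 ≈ 1.5000)
F(D, N) = N (F(D, N) = 0*N + N = 0 + N = N)
-50*F(H(3 - 3), (q + V) + 5) = -50*((-2 + 3/2) + 5) = -50*(-½ + 5) = -50*9/2 = -225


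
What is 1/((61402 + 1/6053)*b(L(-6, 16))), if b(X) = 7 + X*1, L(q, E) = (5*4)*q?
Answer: -6053/41998292691 ≈ -1.4412e-7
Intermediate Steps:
L(q, E) = 20*q
b(X) = 7 + X
1/((61402 + 1/6053)*b(L(-6, 16))) = 1/((61402 + 1/6053)*(7 + 20*(-6))) = 1/((61402 + 1/6053)*(7 - 120)) = 1/((371666307/6053)*(-113)) = (6053/371666307)*(-1/113) = -6053/41998292691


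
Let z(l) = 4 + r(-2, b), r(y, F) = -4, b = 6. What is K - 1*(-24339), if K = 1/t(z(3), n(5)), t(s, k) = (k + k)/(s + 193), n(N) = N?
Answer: 243583/10 ≈ 24358.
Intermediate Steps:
z(l) = 0 (z(l) = 4 - 4 = 0)
t(s, k) = 2*k/(193 + s) (t(s, k) = (2*k)/(193 + s) = 2*k/(193 + s))
K = 193/10 (K = 1/(2*5/(193 + 0)) = 1/(2*5/193) = 1/(2*5*(1/193)) = 1/(10/193) = 193/10 ≈ 19.300)
K - 1*(-24339) = 193/10 - 1*(-24339) = 193/10 + 24339 = 243583/10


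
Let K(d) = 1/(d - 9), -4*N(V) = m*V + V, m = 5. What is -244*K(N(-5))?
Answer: 488/3 ≈ 162.67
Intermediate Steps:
N(V) = -3*V/2 (N(V) = -(5*V + V)/4 = -3*V/2)
K(d) = 1/(-9 + d)
-244*K(N(-5)) = -244/(-9 - 3/2*(-5)) = -244/(-9 + 15/2) = -244/(-3/2) = -244*(-2/3) = 488/3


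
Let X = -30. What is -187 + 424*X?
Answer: -12907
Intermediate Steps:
-187 + 424*X = -187 + 424*(-30) = -187 - 12720 = -12907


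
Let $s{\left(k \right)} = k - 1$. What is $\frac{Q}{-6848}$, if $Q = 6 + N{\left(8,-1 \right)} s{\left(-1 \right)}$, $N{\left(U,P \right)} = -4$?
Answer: $- \frac{7}{3424} \approx -0.0020444$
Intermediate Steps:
$s{\left(k \right)} = -1 + k$
$Q = 14$ ($Q = 6 - 4 \left(-1 - 1\right) = 6 - -8 = 6 + 8 = 14$)
$\frac{Q}{-6848} = \frac{14}{-6848} = 14 \left(- \frac{1}{6848}\right) = - \frac{7}{3424}$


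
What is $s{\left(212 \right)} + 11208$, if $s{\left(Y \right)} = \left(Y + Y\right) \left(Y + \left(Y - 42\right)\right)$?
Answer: $173176$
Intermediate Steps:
$s{\left(Y \right)} = 2 Y \left(-42 + 2 Y\right)$ ($s{\left(Y \right)} = 2 Y \left(Y + \left(Y - 42\right)\right) = 2 Y \left(Y + \left(-42 + Y\right)\right) = 2 Y \left(-42 + 2 Y\right)$)
$s{\left(212 \right)} + 11208 = 4 \cdot 212 \left(-21 + 212\right) + 11208 = 4 \cdot 212 \cdot 191 + 11208 = 161968 + 11208 = 173176$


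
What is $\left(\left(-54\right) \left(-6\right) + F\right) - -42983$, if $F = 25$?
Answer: $43332$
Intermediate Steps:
$\left(\left(-54\right) \left(-6\right) + F\right) - -42983 = \left(\left(-54\right) \left(-6\right) + 25\right) - -42983 = \left(324 + 25\right) + 42983 = 349 + 42983 = 43332$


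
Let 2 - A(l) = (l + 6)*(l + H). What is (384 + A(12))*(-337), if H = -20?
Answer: -178610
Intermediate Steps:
A(l) = 2 - (-20 + l)*(6 + l) (A(l) = 2 - (l + 6)*(l - 20) = 2 - (6 + l)*(-20 + l) = 2 - (-20 + l)*(6 + l))
(384 + A(12))*(-337) = (384 + (122 - 1*12**2 + 14*12))*(-337) = (384 + (122 - 1*144 + 168))*(-337) = (384 + (122 - 144 + 168))*(-337) = (384 + 146)*(-337) = 530*(-337) = -178610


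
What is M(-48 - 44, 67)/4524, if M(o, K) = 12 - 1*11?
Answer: 1/4524 ≈ 0.00022104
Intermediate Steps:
M(o, K) = 1 (M(o, K) = 12 - 11 = 1)
M(-48 - 44, 67)/4524 = 1/4524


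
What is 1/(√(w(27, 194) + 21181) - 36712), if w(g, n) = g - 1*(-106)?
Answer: -18356/673874815 - √21314/1347749630 ≈ -2.7348e-5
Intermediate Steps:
w(g, n) = 106 + g (w(g, n) = g + 106 = 106 + g)
1/(√(w(27, 194) + 21181) - 36712) = 1/(√((106 + 27) + 21181) - 36712) = 1/(√(133 + 21181) - 36712) = 1/(√21314 - 36712) = 1/(-36712 + √21314)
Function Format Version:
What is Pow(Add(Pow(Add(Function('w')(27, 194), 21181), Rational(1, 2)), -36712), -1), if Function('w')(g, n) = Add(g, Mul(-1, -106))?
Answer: Add(Rational(-18356, 673874815), Mul(Rational(-1, 1347749630), Pow(21314, Rational(1, 2)))) ≈ -2.7348e-5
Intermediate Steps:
Function('w')(g, n) = Add(106, g) (Function('w')(g, n) = Add(g, 106) = Add(106, g))
Pow(Add(Pow(Add(Function('w')(27, 194), 21181), Rational(1, 2)), -36712), -1) = Pow(Add(Pow(Add(Add(106, 27), 21181), Rational(1, 2)), -36712), -1) = Pow(Add(Pow(Add(133, 21181), Rational(1, 2)), -36712), -1) = Pow(Add(Pow(21314, Rational(1, 2)), -36712), -1) = Pow(Add(-36712, Pow(21314, Rational(1, 2))), -1)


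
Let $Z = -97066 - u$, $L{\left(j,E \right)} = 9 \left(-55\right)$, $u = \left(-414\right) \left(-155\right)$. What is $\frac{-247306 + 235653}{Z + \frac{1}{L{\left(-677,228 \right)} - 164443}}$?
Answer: $\frac{1922022514}{26593943369} \approx 0.072273$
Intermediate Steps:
$u = 64170$
$L{\left(j,E \right)} = -495$
$Z = -161236$ ($Z = -97066 - 64170 = -161236$)
$\frac{-247306 + 235653}{Z + \frac{1}{L{\left(-677,228 \right)} - 164443}} = \frac{-247306 + 235653}{-161236 + \frac{1}{-495 - 164443}} = - \frac{11653}{-161236 + \frac{1}{-164938}} = - \frac{11653}{-161236 - \frac{1}{164938}} = - \frac{11653}{- \frac{26593943369}{164938}} = \left(-11653\right) \left(- \frac{164938}{26593943369}\right) = \frac{1922022514}{26593943369}$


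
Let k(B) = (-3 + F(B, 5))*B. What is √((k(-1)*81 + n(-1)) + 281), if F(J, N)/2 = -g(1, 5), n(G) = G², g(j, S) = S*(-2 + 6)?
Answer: √3765 ≈ 61.360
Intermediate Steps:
g(j, S) = 4*S (g(j, S) = S*4 = 4*S)
F(J, N) = -40 (F(J, N) = 2*(-4*5) = 2*(-1*20) = 2*(-20) = -40)
k(B) = -43*B (k(B) = (-3 - 40)*B = -43*B)
√((k(-1)*81 + n(-1)) + 281) = √((-43*(-1)*81 + (-1)²) + 281) = √((43*81 + 1) + 281) = √((3483 + 1) + 281) = √(3484 + 281) = √3765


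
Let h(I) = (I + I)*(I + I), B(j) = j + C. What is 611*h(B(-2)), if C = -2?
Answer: 39104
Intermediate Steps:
B(j) = -2 + j (B(j) = j - 2 = -2 + j)
h(I) = 4*I**2 (h(I) = (2*I)*(2*I) = 4*I**2)
611*h(B(-2)) = 611*(4*(-2 - 2)**2) = 611*(4*(-4)**2) = 611*(4*16) = 611*64 = 39104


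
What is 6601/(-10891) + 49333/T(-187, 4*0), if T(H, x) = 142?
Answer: 536348361/1546522 ≈ 346.81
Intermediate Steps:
6601/(-10891) + 49333/T(-187, 4*0) = 6601/(-10891) + 49333/142 = 6601*(-1/10891) + 49333*(1/142) = -6601/10891 + 49333/142 = 536348361/1546522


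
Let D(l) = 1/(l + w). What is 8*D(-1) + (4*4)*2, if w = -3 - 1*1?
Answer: 152/5 ≈ 30.400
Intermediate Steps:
w = -4 (w = -3 - 1 = -4)
D(l) = 1/(-4 + l) (D(l) = 1/(l - 4) = 1/(-4 + l))
8*D(-1) + (4*4)*2 = 8/(-4 - 1) + (4*4)*2 = 8/(-5) + 16*2 = 8*(-⅕) + 32 = -8/5 + 32 = 152/5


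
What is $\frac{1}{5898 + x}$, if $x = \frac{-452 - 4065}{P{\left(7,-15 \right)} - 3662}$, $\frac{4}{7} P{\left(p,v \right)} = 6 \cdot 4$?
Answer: $\frac{3620}{21355277} \approx 0.00016951$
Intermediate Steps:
$P{\left(p,v \right)} = 42$ ($P{\left(p,v \right)} = \frac{7 \cdot 6 \cdot 4}{4} = \frac{7}{4} \cdot 24 = 42$)
$x = \frac{4517}{3620}$ ($x = \frac{-452 - 4065}{42 - 3662} = - \frac{4517}{-3620} = \left(-4517\right) \left(- \frac{1}{3620}\right) = \frac{4517}{3620} \approx 1.2478$)
$\frac{1}{5898 + x} = \frac{1}{5898 + \frac{4517}{3620}} = \frac{1}{\frac{21355277}{3620}} = \frac{3620}{21355277}$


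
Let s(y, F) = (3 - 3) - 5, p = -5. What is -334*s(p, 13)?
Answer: 1670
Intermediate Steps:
s(y, F) = -5 (s(y, F) = 0 - 5 = -5)
-334*s(p, 13) = -334*(-5) = 1670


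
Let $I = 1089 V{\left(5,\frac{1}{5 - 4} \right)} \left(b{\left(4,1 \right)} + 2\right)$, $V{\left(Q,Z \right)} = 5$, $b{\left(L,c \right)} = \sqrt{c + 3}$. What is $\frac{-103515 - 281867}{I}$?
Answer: $- \frac{192691}{10890} \approx -17.694$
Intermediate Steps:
$b{\left(L,c \right)} = \sqrt{3 + c}$
$I = 21780$ ($I = 1089 \cdot 5 \left(\sqrt{3 + 1} + 2\right) = 1089 \cdot 5 \left(\sqrt{4} + 2\right) = 1089 \cdot 5 \left(2 + 2\right) = 1089 \cdot 5 \cdot 4 = 1089 \cdot 20 = 21780$)
$\frac{-103515 - 281867}{I} = \frac{-103515 - 281867}{21780} = \left(-103515 - 281867\right) \frac{1}{21780} = \left(-385382\right) \frac{1}{21780} = - \frac{192691}{10890}$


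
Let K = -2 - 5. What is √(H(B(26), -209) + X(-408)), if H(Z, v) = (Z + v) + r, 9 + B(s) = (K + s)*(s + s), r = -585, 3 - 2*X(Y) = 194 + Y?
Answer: √1174/2 ≈ 17.132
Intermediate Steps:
K = -7
X(Y) = -191/2 - Y/2 (X(Y) = 3/2 - (194 + Y)/2 = 3/2 + (-97 - Y/2) = -191/2 - Y/2)
B(s) = -9 + 2*s*(-7 + s) (B(s) = -9 + (-7 + s)*(s + s) = -9 + (-7 + s)*(2*s) = -9 + 2*s*(-7 + s))
H(Z, v) = -585 + Z + v (H(Z, v) = (Z + v) - 585 = -585 + Z + v)
√(H(B(26), -209) + X(-408)) = √((-585 + (-9 - 14*26 + 2*26²) - 209) + (-191/2 - ½*(-408))) = √((-585 + (-9 - 364 + 2*676) - 209) + (-191/2 + 204)) = √((-585 + (-9 - 364 + 1352) - 209) + 217/2) = √((-585 + 979 - 209) + 217/2) = √(185 + 217/2) = √(587/2) = √1174/2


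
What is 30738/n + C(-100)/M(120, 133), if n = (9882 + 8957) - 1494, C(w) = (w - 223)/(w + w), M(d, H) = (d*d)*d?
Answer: 2124611680487/1198886400000 ≈ 1.7722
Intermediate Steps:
M(d, H) = d³ (M(d, H) = d²*d = d³)
C(w) = (-223 + w)/(2*w) (C(w) = (-223 + w)/((2*w)) = (-223 + w)*(1/(2*w)) = (-223 + w)/(2*w))
n = 17345 (n = 18839 - 1494 = 17345)
30738/n + C(-100)/M(120, 133) = 30738/17345 + ((½)*(-223 - 100)/(-100))/(120³) = 30738*(1/17345) + ((½)*(-1/100)*(-323))/1728000 = 30738/17345 + (323/200)*(1/1728000) = 30738/17345 + 323/345600000 = 2124611680487/1198886400000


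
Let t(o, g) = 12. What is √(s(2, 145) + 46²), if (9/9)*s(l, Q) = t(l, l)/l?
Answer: √2122 ≈ 46.065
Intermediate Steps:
s(l, Q) = 12/l
√(s(2, 145) + 46²) = √(12/2 + 46²) = √(12*(½) + 2116) = √(6 + 2116) = √2122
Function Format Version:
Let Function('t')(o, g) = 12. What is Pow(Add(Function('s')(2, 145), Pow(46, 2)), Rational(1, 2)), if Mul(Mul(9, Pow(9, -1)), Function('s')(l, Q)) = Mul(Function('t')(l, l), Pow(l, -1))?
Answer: Pow(2122, Rational(1, 2)) ≈ 46.065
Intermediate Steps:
Function('s')(l, Q) = Mul(12, Pow(l, -1))
Pow(Add(Function('s')(2, 145), Pow(46, 2)), Rational(1, 2)) = Pow(Add(Mul(12, Pow(2, -1)), Pow(46, 2)), Rational(1, 2)) = Pow(Add(Mul(12, Rational(1, 2)), 2116), Rational(1, 2)) = Pow(Add(6, 2116), Rational(1, 2)) = Pow(2122, Rational(1, 2))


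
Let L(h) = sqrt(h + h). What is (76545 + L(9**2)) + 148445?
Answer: 224990 + 9*sqrt(2) ≈ 2.2500e+5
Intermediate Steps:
L(h) = sqrt(2)*sqrt(h) (L(h) = sqrt(2*h) = sqrt(2)*sqrt(h))
(76545 + L(9**2)) + 148445 = (76545 + sqrt(2)*sqrt(9**2)) + 148445 = (76545 + sqrt(2)*sqrt(81)) + 148445 = (76545 + sqrt(2)*9) + 148445 = (76545 + 9*sqrt(2)) + 148445 = 224990 + 9*sqrt(2)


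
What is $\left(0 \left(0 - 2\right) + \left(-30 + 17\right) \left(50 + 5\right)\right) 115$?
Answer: $-82225$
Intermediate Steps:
$\left(0 \left(0 - 2\right) + \left(-30 + 17\right) \left(50 + 5\right)\right) 115 = \left(0 \left(-2\right) - 715\right) 115 = \left(0 - 715\right) 115 = \left(-715\right) 115 = -82225$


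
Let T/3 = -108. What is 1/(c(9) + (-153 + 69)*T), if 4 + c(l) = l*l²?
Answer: 1/27941 ≈ 3.5790e-5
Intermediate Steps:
T = -324 (T = 3*(-108) = -324)
c(l) = -4 + l³ (c(l) = -4 + l*l² = -4 + l³)
1/(c(9) + (-153 + 69)*T) = 1/((-4 + 9³) + (-153 + 69)*(-324)) = 1/((-4 + 729) - 84*(-324)) = 1/(725 + 27216) = 1/27941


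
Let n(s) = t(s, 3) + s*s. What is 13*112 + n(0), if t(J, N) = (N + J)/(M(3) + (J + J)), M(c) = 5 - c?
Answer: 2915/2 ≈ 1457.5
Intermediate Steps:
t(J, N) = (J + N)/(2 + 2*J) (t(J, N) = (N + J)/((5 - 1*3) + (J + J)) = (J + N)/((5 - 3) + 2*J) = (J + N)/(2 + 2*J))
n(s) = s² + (3 + s)/(2*(1 + s)) (n(s) = (s + 3)/(2*(1 + s)) + s*s = (3 + s)/(2*(1 + s)) + s² = s² + (3 + s)/(2*(1 + s)))
13*112 + n(0) = 13*112 + (3 + 0 + 2*0²*(1 + 0))/(2*(1 + 0)) = 1456 + (½)*(3 + 0 + 2*0*1)/1 = 1456 + (½)*1*(3 + 0 + 0) = 1456 + (½)*1*3 = 1456 + 3/2 = 2915/2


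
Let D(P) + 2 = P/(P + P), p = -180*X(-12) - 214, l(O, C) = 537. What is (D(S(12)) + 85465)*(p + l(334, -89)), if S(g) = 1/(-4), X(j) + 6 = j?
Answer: 609012901/2 ≈ 3.0451e+8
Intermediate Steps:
X(j) = -6 + j
S(g) = -1/4
p = 3026 (p = -180*(-6 - 12) - 214 = -180*(-18) - 214 = 3240 - 214 = 3026)
D(P) = -3/2 (D(P) = -2 + P/(P + P) = -2 + P/((2*P)) = -2 + (1/(2*P))*P = -2 + 1/2 = -3/2)
(D(S(12)) + 85465)*(p + l(334, -89)) = (-3/2 + 85465)*(3026 + 537) = (170927/2)*3563 = 609012901/2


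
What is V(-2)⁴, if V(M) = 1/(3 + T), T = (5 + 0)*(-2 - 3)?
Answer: 1/234256 ≈ 4.2688e-6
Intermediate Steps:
T = -25 (T = 5*(-5) = -25)
V(M) = -1/22 (V(M) = 1/(3 - 25) = 1/(-22) = -1/22)
V(-2)⁴ = (-1/22)⁴ = 1/234256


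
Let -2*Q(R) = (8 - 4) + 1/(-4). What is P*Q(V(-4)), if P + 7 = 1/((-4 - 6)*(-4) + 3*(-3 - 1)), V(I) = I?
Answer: 2925/224 ≈ 13.058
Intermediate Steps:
Q(R) = -15/8 (Q(R) = -((8 - 4) + 1/(-4))/2 = -(4 - ¼)/2 = -½*15/4 = -15/8)
P = -195/28 (P = -7 + 1/((-4 - 6)*(-4) + 3*(-3 - 1)) = -7 + 1/(-10*(-4) + 3*(-4)) = -7 + 1/(40 - 12) = -7 + 1/28 = -195/28 ≈ -6.9643)
P*Q(V(-4)) = -195/28*(-15/8) = 2925/224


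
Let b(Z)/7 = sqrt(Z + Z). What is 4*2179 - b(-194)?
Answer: 8716 - 14*I*sqrt(97) ≈ 8716.0 - 137.88*I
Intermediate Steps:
b(Z) = 7*sqrt(2)*sqrt(Z) (b(Z) = 7*sqrt(Z + Z) = 7*sqrt(2*Z) = 7*(sqrt(2)*sqrt(Z)) = 7*sqrt(2)*sqrt(Z))
4*2179 - b(-194) = 4*2179 - 7*sqrt(2)*sqrt(-194) = 8716 - 7*sqrt(2)*I*sqrt(194) = 8716 - 14*I*sqrt(97)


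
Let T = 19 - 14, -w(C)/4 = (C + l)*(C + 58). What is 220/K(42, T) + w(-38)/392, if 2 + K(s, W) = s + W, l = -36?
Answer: 8816/441 ≈ 19.991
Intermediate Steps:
w(C) = -4*(-36 + C)*(58 + C) (w(C) = -4*(C - 36)*(C + 58) = -4*(-36 + C)*(58 + C))
T = 5
K(s, W) = -2 + W + s (K(s, W) = -2 + (s + W) = -2 + (W + s) = -2 + W + s)
220/K(42, T) + w(-38)/392 = 220/(-2 + 5 + 42) + (8352 - 88*(-38) - 4*(-38)**2)/392 = 220/45 + (8352 + 3344 - 4*1444)*(1/392) = 220*(1/45) + (8352 + 3344 - 5776)*(1/392) = 44/9 + 5920*(1/392) = 44/9 + 740/49 = 8816/441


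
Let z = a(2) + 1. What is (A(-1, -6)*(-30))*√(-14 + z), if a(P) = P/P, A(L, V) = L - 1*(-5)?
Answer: -240*I*√3 ≈ -415.69*I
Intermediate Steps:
A(L, V) = 5 + L (A(L, V) = L + 5 = 5 + L)
a(P) = 1
z = 2 (z = 1 + 1 = 2)
(A(-1, -6)*(-30))*√(-14 + z) = ((5 - 1)*(-30))*√(-14 + 2) = (4*(-30))*√(-12) = -240*I*√3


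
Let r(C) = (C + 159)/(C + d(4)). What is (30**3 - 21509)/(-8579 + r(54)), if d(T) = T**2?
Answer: -384370/600317 ≈ -0.64028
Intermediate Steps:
r(C) = (159 + C)/(16 + C) (r(C) = (C + 159)/(C + 4**2) = (159 + C)/(C + 16) = (159 + C)/(16 + C))
(30**3 - 21509)/(-8579 + r(54)) = (30**3 - 21509)/(-8579 + (159 + 54)/(16 + 54)) = (27000 - 21509)/(-8579 + 213/70) = 5491/(-8579 + (1/70)*213) = 5491/(-8579 + 213/70) = 5491/(-600317/70) = 5491*(-70/600317) = -384370/600317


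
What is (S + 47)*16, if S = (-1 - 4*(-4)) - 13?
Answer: 784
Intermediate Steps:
S = 2 (S = (-1 + 16) - 13 = 15 - 13 = 2)
(S + 47)*16 = (2 + 47)*16 = 49*16 = 784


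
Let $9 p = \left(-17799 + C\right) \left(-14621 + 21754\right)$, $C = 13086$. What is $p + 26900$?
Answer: $- \frac{11125243}{3} \approx -3.7084 \cdot 10^{6}$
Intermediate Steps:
$p = - \frac{11205943}{3}$ ($p = \frac{\left(-17799 + 13086\right) \left(-14621 + 21754\right)}{9} = \frac{\left(-4713\right) 7133}{9} = \frac{1}{9} \left(-33617829\right) = - \frac{11205943}{3} \approx -3.7353 \cdot 10^{6}$)
$p + 26900 = - \frac{11205943}{3} + 26900 = - \frac{11125243}{3}$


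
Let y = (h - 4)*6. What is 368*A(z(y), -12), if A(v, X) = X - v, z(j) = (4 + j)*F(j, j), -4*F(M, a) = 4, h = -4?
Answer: -20608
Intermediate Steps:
F(M, a) = -1 (F(M, a) = -¼*4 = -1)
y = -48 (y = (-4 - 4)*6 = -8*6 = -48)
z(j) = -4 - j (z(j) = (4 + j)*(-1) = -4 - j)
368*A(z(y), -12) = 368*(-12 - (-4 - 1*(-48))) = 368*(-12 - (-4 + 48)) = 368*(-12 - 1*44) = 368*(-12 - 44) = 368*(-56) = -20608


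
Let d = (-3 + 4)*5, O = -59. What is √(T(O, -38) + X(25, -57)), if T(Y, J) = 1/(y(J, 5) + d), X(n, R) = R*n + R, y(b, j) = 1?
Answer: I*√53346/6 ≈ 38.495*I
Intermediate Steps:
d = 5 (d = 1*5 = 5)
X(n, R) = R + R*n
T(Y, J) = ⅙ (T(Y, J) = 1/(1 + 5) = 1/6 = ⅙)
√(T(O, -38) + X(25, -57)) = √(⅙ - 57*(1 + 25)) = √(⅙ - 57*26) = √(⅙ - 1482) = √(-8891/6) = I*√53346/6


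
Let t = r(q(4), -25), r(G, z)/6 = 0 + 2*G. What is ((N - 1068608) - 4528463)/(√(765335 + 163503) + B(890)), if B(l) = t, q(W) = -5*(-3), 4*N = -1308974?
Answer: 533188305/448219 - 11848629*√928838/1792876 ≈ -5179.7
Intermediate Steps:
N = -654487/2 (N = (¼)*(-1308974) = -654487/2 ≈ -3.2724e+5)
q(W) = 15
r(G, z) = 12*G (r(G, z) = 6*(0 + 2*G) = 6*(2*G) = 12*G)
t = 180 (t = 12*15 = 180)
B(l) = 180
((N - 1068608) - 4528463)/(√(765335 + 163503) + B(890)) = ((-654487/2 - 1068608) - 4528463)/(√(765335 + 163503) + 180) = (-2791703/2 - 4528463)/(√928838 + 180) = -11848629/(2*(180 + √928838))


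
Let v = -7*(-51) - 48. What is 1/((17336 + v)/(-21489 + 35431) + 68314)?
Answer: 13942/952451433 ≈ 1.4638e-5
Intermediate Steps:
v = 309 (v = 357 - 48 = 309)
1/((17336 + v)/(-21489 + 35431) + 68314) = 1/((17336 + 309)/(-21489 + 35431) + 68314) = 1/(17645/13942 + 68314) = 1/(952451433/13942) = 13942/952451433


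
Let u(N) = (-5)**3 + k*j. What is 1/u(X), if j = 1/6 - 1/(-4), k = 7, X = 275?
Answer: -12/1465 ≈ -0.0081911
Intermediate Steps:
j = 5/12 (j = 1*(1/6) - 1*(-1/4) = 1/6 + 1/4 = 5/12 ≈ 0.41667)
u(N) = -1465/12 (u(N) = (-5)**3 + 7*(5/12) = -125 + 35/12 = -1465/12)
1/u(X) = 1/(-1465/12) = -12/1465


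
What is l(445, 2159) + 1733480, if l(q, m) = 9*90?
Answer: 1734290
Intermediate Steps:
l(q, m) = 810
l(445, 2159) + 1733480 = 810 + 1733480 = 1734290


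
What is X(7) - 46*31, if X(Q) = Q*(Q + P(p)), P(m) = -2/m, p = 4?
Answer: -2761/2 ≈ -1380.5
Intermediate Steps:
X(Q) = Q*(-½ + Q) (X(Q) = Q*(Q - 2/4) = Q*(Q - 2*¼) = Q*(Q - ½) = Q*(-½ + Q))
X(7) - 46*31 = 7*(-½ + 7) - 46*31 = 7*(13/2) - 1426 = 91/2 - 1426 = -2761/2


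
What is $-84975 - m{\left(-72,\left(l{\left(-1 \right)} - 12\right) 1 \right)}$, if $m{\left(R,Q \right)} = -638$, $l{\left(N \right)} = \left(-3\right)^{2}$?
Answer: $-84337$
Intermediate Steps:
$l{\left(N \right)} = 9$
$-84975 - m{\left(-72,\left(l{\left(-1 \right)} - 12\right) 1 \right)} = -84975 - -638 = -84975 + 638 = -84337$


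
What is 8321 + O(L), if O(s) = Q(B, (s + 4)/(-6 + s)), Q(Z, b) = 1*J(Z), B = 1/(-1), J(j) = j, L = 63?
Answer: 8320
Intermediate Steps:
B = -1
Q(Z, b) = Z (Q(Z, b) = 1*Z = Z)
O(s) = -1
8321 + O(L) = 8321 - 1 = 8320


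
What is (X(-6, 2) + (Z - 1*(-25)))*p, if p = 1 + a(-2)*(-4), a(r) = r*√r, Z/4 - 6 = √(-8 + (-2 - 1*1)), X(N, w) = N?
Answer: (1 + 8*I*√2)*(43 + 4*I*√11) ≈ -107.09 + 499.76*I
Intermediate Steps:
Z = 24 + 4*I*√11 (Z = 24 + 4*√(-8 + (-2 - 1*1)) = 24 + 4*√(-8 + (-2 - 1)) = 24 + 4*√(-8 - 3) = 24 + 4*√(-11) = 24 + 4*(I*√11) = 24 + 4*I*√11 ≈ 24.0 + 13.266*I)
a(r) = r^(3/2)
p = 1 + 8*I*√2 (p = 1 + (-2)^(3/2)*(-4) = 1 - 2*I*√2*(-4) = 1 + 8*I*√2 ≈ 1.0 + 11.314*I)
(X(-6, 2) + (Z - 1*(-25)))*p = (-6 + ((24 + 4*I*√11) - 1*(-25)))*(1 + 8*I*√2) = (-6 + ((24 + 4*I*√11) + 25))*(1 + 8*I*√2) = (-6 + (49 + 4*I*√11))*(1 + 8*I*√2) = (43 + 4*I*√11)*(1 + 8*I*√2) = (1 + 8*I*√2)*(43 + 4*I*√11)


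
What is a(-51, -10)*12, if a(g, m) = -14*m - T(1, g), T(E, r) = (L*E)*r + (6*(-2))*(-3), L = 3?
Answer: 3084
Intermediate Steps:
T(E, r) = 36 + 3*E*r (T(E, r) = (3*E)*r + (6*(-2))*(-3) = 3*E*r - 12*(-3) = 3*E*r + 36 = 36 + 3*E*r)
a(g, m) = -36 - 14*m - 3*g (a(g, m) = -14*m - (36 + 3*1*g) = -14*m - (36 + 3*g) = -14*m + (-36 - 3*g) = -36 - 14*m - 3*g)
a(-51, -10)*12 = (-36 - 14*(-10) - 3*(-51))*12 = (-36 + 140 + 153)*12 = 257*12 = 3084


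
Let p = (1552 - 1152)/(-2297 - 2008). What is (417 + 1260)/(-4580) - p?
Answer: -1077497/3943380 ≈ -0.27324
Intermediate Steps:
p = -80/861 (p = 400/(-4305) = 400*(-1/4305) = -80/861 ≈ -0.092915)
(417 + 1260)/(-4580) - p = (417 + 1260)/(-4580) - 1*(-80/861) = 1677*(-1/4580) + 80/861 = -1677/4580 + 80/861 = -1077497/3943380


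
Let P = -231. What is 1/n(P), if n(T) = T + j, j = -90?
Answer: -1/321 ≈ -0.0031153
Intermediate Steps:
n(T) = -90 + T (n(T) = T - 90 = -90 + T)
1/n(P) = 1/(-90 - 231) = 1/(-321) = -1/321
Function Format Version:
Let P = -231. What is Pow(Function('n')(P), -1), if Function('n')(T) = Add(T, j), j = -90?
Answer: Rational(-1, 321) ≈ -0.0031153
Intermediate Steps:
Function('n')(T) = Add(-90, T) (Function('n')(T) = Add(T, -90) = Add(-90, T))
Pow(Function('n')(P), -1) = Pow(Add(-90, -231), -1) = Pow(-321, -1) = Rational(-1, 321)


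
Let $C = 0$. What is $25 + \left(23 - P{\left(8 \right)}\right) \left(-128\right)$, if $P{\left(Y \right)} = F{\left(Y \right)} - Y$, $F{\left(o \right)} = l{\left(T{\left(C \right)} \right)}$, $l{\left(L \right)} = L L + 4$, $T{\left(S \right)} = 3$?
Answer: $-2279$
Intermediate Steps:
$l{\left(L \right)} = 4 + L^{2}$ ($l{\left(L \right)} = L^{2} + 4 = 4 + L^{2}$)
$F{\left(o \right)} = 13$ ($F{\left(o \right)} = 4 + 3^{2} = 4 + 9 = 13$)
$P{\left(Y \right)} = 13 - Y$
$25 + \left(23 - P{\left(8 \right)}\right) \left(-128\right) = 25 + \left(23 - \left(13 - 8\right)\right) \left(-128\right) = 25 + \left(23 - 5\right) \left(-128\right) = 25 + 18 \left(-128\right) = 25 - 2304 = -2279$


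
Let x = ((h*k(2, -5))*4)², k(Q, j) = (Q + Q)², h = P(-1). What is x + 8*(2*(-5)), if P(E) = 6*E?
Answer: 147376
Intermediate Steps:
h = -6 (h = 6*(-1) = -6)
k(Q, j) = 4*Q² (k(Q, j) = (2*Q)² = 4*Q²)
x = 147456 (x = (-24*2²*4)² = (-24*4*4)² = (-6*16*4)² = (-96*4)² = (-384)² = 147456)
x + 8*(2*(-5)) = 147456 + 8*(2*(-5)) = 147456 + 8*(-10) = 147456 - 80 = 147376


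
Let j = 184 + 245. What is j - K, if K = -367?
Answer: 796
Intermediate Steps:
j = 429
j - K = 429 - 1*(-367) = 429 + 367 = 796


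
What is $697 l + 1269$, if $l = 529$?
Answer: $369982$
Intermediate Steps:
$697 l + 1269 = 697 \cdot 529 + 1269 = 368713 + 1269 = 369982$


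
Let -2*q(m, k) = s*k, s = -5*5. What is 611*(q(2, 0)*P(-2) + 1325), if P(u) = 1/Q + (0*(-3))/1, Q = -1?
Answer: 809575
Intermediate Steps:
s = -25
q(m, k) = 25*k/2 (q(m, k) = -(-25)*k/2 = 25*k/2)
P(u) = -1 (P(u) = 1/(-1) + (0*(-3))/1 = 1*(-1) + 0*1 = -1 + 0 = -1)
611*(q(2, 0)*P(-2) + 1325) = 611*(((25/2)*0)*(-1) + 1325) = 611*(0*(-1) + 1325) = 611*(0 + 1325) = 611*1325 = 809575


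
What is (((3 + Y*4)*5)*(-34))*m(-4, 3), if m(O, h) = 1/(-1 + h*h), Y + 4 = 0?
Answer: 1105/4 ≈ 276.25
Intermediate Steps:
Y = -4 (Y = -4 + 0 = -4)
m(O, h) = 1/(-1 + h**2)
(((3 + Y*4)*5)*(-34))*m(-4, 3) = (((3 - 4*4)*5)*(-34))/(-1 + 3**2) = (((3 - 16)*5)*(-34))/(-1 + 9) = (-13*5*(-34))/8 = -65*(-34)*(1/8) = 2210*(1/8) = 1105/4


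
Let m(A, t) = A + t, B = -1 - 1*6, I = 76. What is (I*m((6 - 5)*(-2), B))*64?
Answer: -43776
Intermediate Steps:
B = -7 (B = -1 - 6 = -7)
(I*m((6 - 5)*(-2), B))*64 = (76*((6 - 5)*(-2) - 7))*64 = (76*(1*(-2) - 7))*64 = (76*(-2 - 7))*64 = (76*(-9))*64 = -684*64 = -43776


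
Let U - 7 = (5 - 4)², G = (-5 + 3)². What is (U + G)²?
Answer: 144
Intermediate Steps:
G = 4 (G = (-2)² = 4)
U = 8 (U = 7 + (5 - 4)² = 7 + 1² = 7 + 1 = 8)
(U + G)² = (8 + 4)² = 12² = 144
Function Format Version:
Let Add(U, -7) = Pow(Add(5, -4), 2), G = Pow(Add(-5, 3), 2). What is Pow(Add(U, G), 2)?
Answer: 144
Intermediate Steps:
G = 4 (G = Pow(-2, 2) = 4)
U = 8 (U = Add(7, Pow(Add(5, -4), 2)) = Add(7, Pow(1, 2)) = Add(7, 1) = 8)
Pow(Add(U, G), 2) = Pow(Add(8, 4), 2) = Pow(12, 2) = 144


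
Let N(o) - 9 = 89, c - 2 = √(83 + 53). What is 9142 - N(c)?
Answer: 9044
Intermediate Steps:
c = 2 + 2*√34 (c = 2 + √(83 + 53) = 2 + √136 = 2 + 2*√34 ≈ 13.662)
N(o) = 98 (N(o) = 9 + 89 = 98)
9142 - N(c) = 9142 - 1*98 = 9142 - 98 = 9044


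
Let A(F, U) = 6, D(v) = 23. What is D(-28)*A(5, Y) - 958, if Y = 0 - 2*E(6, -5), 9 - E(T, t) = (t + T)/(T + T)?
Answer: -820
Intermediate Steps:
E(T, t) = 9 - (T + t)/(2*T) (E(T, t) = 9 - (t + T)/(T + T) = 9 - (T + t)/(2*T))
Y = -107/6 (Y = 0 - (-1*(-5) + 17*6)/6 = 0 - (5 + 102)/6 = 0 - 107/6 = -107/6 ≈ -17.833)
D(-28)*A(5, Y) - 958 = 23*6 - 958 = 138 - 958 = -820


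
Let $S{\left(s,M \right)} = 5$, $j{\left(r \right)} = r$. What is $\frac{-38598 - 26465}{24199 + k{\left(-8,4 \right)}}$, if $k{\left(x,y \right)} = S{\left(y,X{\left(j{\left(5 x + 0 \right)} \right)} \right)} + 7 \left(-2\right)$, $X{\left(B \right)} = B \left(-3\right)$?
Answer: $- \frac{65063}{24190} \approx -2.6897$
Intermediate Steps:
$X{\left(B \right)} = - 3 B$
$k{\left(x,y \right)} = -9$ ($k{\left(x,y \right)} = 5 + 7 \left(-2\right) = 5 - 14 = -9$)
$\frac{-38598 - 26465}{24199 + k{\left(-8,4 \right)}} = \frac{-38598 - 26465}{24199 - 9} = \frac{-38598 - 26465}{24190} = \left(-65063\right) \frac{1}{24190} = - \frac{65063}{24190}$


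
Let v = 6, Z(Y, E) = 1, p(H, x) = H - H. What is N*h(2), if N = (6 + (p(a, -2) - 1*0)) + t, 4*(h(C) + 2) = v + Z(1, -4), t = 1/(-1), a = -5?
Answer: -5/4 ≈ -1.2500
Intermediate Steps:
t = -1
p(H, x) = 0
h(C) = -¼ (h(C) = -2 + (6 + 1)/4 = -2 + (¼)*7 = -2 + 7/4 = -¼)
N = 5 (N = (6 + (0 - 1*0)) - 1 = (6 + (0 + 0)) - 1 = (6 + 0) - 1 = 6 - 1 = 5)
N*h(2) = 5*(-¼) = -5/4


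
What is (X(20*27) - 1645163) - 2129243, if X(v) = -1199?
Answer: -3775605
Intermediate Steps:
(X(20*27) - 1645163) - 2129243 = (-1199 - 1645163) - 2129243 = -1646362 - 2129243 = -3775605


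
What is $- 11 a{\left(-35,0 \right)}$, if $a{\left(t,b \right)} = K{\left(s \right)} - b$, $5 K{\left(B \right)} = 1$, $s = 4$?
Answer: $- \frac{11}{5} \approx -2.2$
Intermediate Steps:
$K{\left(B \right)} = \frac{1}{5}$ ($K{\left(B \right)} = \frac{1}{5} \cdot 1 = \frac{1}{5}$)
$a{\left(t,b \right)} = \frac{1}{5} - b$
$- 11 a{\left(-35,0 \right)} = - 11 \left(\frac{1}{5} - 0\right) = - 11 \left(\frac{1}{5} + 0\right) = \left(-11\right) \frac{1}{5} = - \frac{11}{5}$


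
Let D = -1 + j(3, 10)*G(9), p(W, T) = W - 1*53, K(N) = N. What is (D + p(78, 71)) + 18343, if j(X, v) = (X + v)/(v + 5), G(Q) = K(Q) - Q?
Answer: 18367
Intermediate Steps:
p(W, T) = -53 + W (p(W, T) = W - 53 = -53 + W)
G(Q) = 0 (G(Q) = Q - Q = 0)
j(X, v) = (X + v)/(5 + v)
D = -1 (D = -1 + ((3 + 10)/(5 + 10))*0 = -1 + (13/15)*0 = -1 + 0 = -1)
(D + p(78, 71)) + 18343 = (-1 + (-53 + 78)) + 18343 = (-1 + 25) + 18343 = 24 + 18343 = 18367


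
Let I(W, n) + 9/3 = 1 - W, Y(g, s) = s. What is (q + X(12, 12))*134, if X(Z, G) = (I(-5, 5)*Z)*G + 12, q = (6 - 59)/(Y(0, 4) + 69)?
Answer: 4336106/73 ≈ 59399.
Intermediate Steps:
I(W, n) = -2 - W (I(W, n) = -3 + (1 - W) = -2 - W)
q = -53/73 (q = (6 - 59)/(4 + 69) = -53/73 ≈ -0.72603)
X(Z, G) = 12 + 3*G*Z (X(Z, G) = ((-2 - 1*(-5))*Z)*G + 12 = ((-2 + 5)*Z)*G + 12 = (3*Z)*G + 12 = 3*G*Z + 12 = 12 + 3*G*Z)
(q + X(12, 12))*134 = (-53/73 + (12 + 3*12*12))*134 = (-53/73 + (12 + 432))*134 = (-53/73 + 444)*134 = (32359/73)*134 = 4336106/73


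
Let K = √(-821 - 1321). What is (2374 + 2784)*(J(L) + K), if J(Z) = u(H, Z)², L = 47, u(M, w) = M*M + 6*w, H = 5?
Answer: 486136342 + 15474*I*√238 ≈ 4.8614e+8 + 2.3872e+5*I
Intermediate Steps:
u(M, w) = M² + 6*w
K = 3*I*√238 (K = √(-2142) = 3*I*√238 ≈ 46.282*I)
J(Z) = (25 + 6*Z)² (J(Z) = (5² + 6*Z)² = (25 + 6*Z)²)
(2374 + 2784)*(J(L) + K) = (2374 + 2784)*((25 + 6*47)² + 3*I*√238) = 5158*((25 + 282)² + 3*I*√238) = 5158*(307² + 3*I*√238) = 5158*(94249 + 3*I*√238) = 486136342 + 15474*I*√238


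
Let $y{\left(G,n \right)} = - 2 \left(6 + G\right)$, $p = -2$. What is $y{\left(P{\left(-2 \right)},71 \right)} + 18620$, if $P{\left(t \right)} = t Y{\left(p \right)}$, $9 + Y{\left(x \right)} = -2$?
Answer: $18564$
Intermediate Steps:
$Y{\left(x \right)} = -11$ ($Y{\left(x \right)} = -9 - 2 = -11$)
$P{\left(t \right)} = - 11 t$ ($P{\left(t \right)} = t \left(-11\right) = - 11 t$)
$y{\left(G,n \right)} = -12 - 2 G$
$y{\left(P{\left(-2 \right)},71 \right)} + 18620 = \left(-12 - 2 \left(\left(-11\right) \left(-2\right)\right)\right) + 18620 = \left(-12 - 44\right) + 18620 = -56 + 18620 = 18564$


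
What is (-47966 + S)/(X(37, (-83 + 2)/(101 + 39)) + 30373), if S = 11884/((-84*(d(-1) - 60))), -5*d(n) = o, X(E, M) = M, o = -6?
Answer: -2961272290/1875193299 ≈ -1.5792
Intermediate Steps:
d(n) = 6/5 (d(n) = -1/5*(-6) = 6/5)
S = 14855/6174 (S = 11884/((-84*(6/5 - 60))) = 11884/((-84*(-294/5))) = 11884/(24696/5) = 11884*(5/24696) = 14855/6174 ≈ 2.4061)
(-47966 + S)/(X(37, (-83 + 2)/(101 + 39)) + 30373) = (-47966 + 14855/6174)/((-83 + 2)/(101 + 39) + 30373) = -296127229/(6174*(-81/140 + 30373)) = -296127229/(6174*4252139/140) = -296127229/6174*140/4252139 = -2961272290/1875193299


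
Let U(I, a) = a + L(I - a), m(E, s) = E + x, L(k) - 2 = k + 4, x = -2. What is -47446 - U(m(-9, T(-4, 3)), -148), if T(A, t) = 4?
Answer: -47441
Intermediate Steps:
L(k) = 6 + k (L(k) = 2 + (k + 4) = 2 + (4 + k) = 6 + k)
m(E, s) = -2 + E (m(E, s) = E - 2 = -2 + E)
U(I, a) = 6 + I (U(I, a) = a + (6 + (I - a)) = a + (6 + I - a) = 6 + I)
-47446 - U(m(-9, T(-4, 3)), -148) = -47446 - (6 + (-2 - 9)) = -47446 - (6 - 11) = -47446 - 1*(-5) = -47446 + 5 = -47441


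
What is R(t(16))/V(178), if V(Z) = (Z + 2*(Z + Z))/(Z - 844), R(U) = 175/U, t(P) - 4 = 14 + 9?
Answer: -1295/267 ≈ -4.8502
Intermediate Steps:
t(P) = 27 (t(P) = 4 + (14 + 9) = 4 + 23 = 27)
V(Z) = 5*Z/(-844 + Z) (V(Z) = (Z + 2*(2*Z))/(-844 + Z) = (Z + 4*Z)/(-844 + Z) = (5*Z)/(-844 + Z) = 5*Z/(-844 + Z))
R(t(16))/V(178) = (175/27)/((5*178/(-844 + 178))) = (175*(1/27))/((5*178/(-666))) = 175/(27*((5*178*(-1/666)))) = 175/(27*(-445/333)) = (175/27)*(-333/445) = -1295/267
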